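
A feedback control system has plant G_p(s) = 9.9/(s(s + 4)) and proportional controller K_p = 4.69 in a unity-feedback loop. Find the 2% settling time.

T_s ≈ 2 s

The closed-loop denominator s² + 4s + 46.43 gives ω_n = √46.43 = 6.814 and ζ = 4/(2ω_n) = 0.2935.
2% settling time T_s ≈ 4/(ζω_n) = 4/2 = 2 s.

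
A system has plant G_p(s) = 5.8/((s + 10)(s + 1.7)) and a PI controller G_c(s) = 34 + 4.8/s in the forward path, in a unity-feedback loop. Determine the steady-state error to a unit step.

0

The open loop G_c(s)G_p(s) has a pole at the origin (type 1), so the static position error constant is infinite and e_ss = 1/(1+∞) = 0.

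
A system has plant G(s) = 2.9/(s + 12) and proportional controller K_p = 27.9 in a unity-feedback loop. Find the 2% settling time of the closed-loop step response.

Closed-loop transfer function: T(s) = K_p·G(s)/(1 + K_p·G(s)) = 80.91/(s + 12 + 80.91) = 80.91/(s + 92.91).
Time constant τ = 1/92.91 = 0.01076 s, so the 2% settling time is about 4τ = 0.0431 s.

T_s ≈ 0.0431 s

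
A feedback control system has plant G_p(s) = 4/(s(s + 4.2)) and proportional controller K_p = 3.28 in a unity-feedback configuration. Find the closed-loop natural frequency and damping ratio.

With unity feedback the closed-loop characteristic equation is s² + 4.2s + 3.28·4 = s² + 4.2s + 13.12 = 0.
Matching s² + 2ζω_n s + ω_n²: ω_n = √13.12 = 3.622 rad/s and 2ζω_n = 4.2, so ζ = 4.2/(2·3.622) = 0.58.

ω_n = 3.62 rad/s, ζ = 0.58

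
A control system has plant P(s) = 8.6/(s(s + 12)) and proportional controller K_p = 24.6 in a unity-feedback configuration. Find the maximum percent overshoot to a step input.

24.1%

From 1 + K_pP(s) = 0: s² + 12s + 211.6 = 0 ⇒ ω_n = 14.55, ζ = 0.4125.
%OS = 100·exp(−πζ/√(1−ζ²)) = 100·exp(−π·0.4125/√0.8298) = 24.1%.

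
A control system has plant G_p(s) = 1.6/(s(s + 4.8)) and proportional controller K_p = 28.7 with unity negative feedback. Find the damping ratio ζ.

ζ = 0.354

The closed-loop denominator is s(s+4.8) + 28.7·1.6 = s² + 4.8s + 45.92.
Matching s² + 2ζω_n s + ω_n²: ω_n = √45.92 = 6.776 rad/s and 2ζω_n = 4.8, so ζ = 4.8/(2·6.776) = 0.354.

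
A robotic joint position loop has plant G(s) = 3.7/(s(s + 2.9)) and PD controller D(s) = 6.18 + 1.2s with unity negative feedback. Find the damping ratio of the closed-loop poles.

Forward path: (6.18 + 1.2s)·3.7/(s(s+2.9)). The closed-loop characteristic equation is s² + (2.9 + 3.7·1.2)s + 3.7·6.18 = 0.
That is s² + 7.34s + 22.87 = 0, so ω_n = 4.782 rad/s and ζ = 7.34/(2·4.782) = 0.7675.

ζ = 0.767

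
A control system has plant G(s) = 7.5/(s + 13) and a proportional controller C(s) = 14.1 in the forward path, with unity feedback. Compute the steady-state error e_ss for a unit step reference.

The loop is type 0. Static position error constant K_pos = C(0)·G(0) = 14.1·0.5769 = 8.135.
Steady-state error to a unit step: e_ss = 1/(1+K_pos) = 1/9.135 = 0.109.

0.109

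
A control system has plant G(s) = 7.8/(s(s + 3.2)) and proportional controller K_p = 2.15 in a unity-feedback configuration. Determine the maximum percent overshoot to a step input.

The closed-loop denominator s² + 3.2s + 16.77 gives ω_n = √16.77 = 4.095 and ζ = 3.2/(2ω_n) = 0.3907.
%OS = 100·exp(−πζ/√(1−ζ²)) = 100·exp(−π·0.3907/√0.8473) = 26.4%.

26.4%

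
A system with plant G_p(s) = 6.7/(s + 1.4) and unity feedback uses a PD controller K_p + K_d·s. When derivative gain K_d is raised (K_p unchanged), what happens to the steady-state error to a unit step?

At s = 0 the derivative term contributes nothing: C(0) = K_p regardless of K_d, so K_pos = K_p·G_p(0) and e_ss are unchanged.

unchanged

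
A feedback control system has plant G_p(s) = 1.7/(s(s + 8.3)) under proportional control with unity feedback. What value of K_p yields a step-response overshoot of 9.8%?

K_p = 28.7

From %OS = 100·exp(−πζ/√(1−ζ²)) = 9.8%, ζ = −ln(0.098)/√(π²+ln²(0.098)) = 0.5945.
Characteristic equation s² + 8.3s + 1.7K_p = 0 gives ζ = 8.3/(2√(1.7K_p)).
Setting ζ = 0.5945: √(1.7K_p) = 8.3/(2·0.5945) = 6.98, so K_p = 48.73/1.7 = 28.7.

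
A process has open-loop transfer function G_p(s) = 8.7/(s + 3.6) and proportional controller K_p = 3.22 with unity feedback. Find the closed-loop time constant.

Closed-loop transfer function: T(s) = K_p·G_p(s)/(1 + K_p·G_p(s)) = 28.01/(s + 3.6 + 28.01) = 28.01/(s + 31.61).
Time constant τ = 1/31.61 = 0.0316 s.

τ = 0.0316 s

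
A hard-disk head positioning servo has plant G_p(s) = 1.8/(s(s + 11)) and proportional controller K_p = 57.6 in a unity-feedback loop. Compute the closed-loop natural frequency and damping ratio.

With unity feedback the closed-loop characteristic equation is s² + 11s + 57.6·1.8 = s² + 11s + 103.7 = 0.
Matching s² + 2ζω_n s + ω_n²: ω_n = √103.7 = 10.18 rad/s and 2ζω_n = 11, so ζ = 11/(2·10.18) = 0.54.

ω_n = 10.2 rad/s, ζ = 0.54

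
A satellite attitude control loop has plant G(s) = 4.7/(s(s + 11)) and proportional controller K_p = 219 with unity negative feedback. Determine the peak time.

T_p = 0.0994 s

From 1 + K_pG(s) = 0: s² + 11s + 1029 = 0 ⇒ ω_n = 32.08, ζ = 0.1714.
Damped frequency ω_d = ω_n√(1−ζ²) = 31.61 rad/s, so peak time T_p = π/ω_d = 0.0994 s.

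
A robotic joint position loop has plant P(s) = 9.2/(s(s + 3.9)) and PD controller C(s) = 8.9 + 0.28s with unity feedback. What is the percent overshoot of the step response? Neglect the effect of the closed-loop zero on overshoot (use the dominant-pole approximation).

Forward path: (8.9 + 0.28s)·9.2/(s(s+3.9)). The closed-loop characteristic equation is s² + (3.9 + 9.2·0.28)s + 9.2·8.9 = 0.
That is s² + 6.476s + 81.88 = 0, so ω_n = 9.049 rad/s and ζ = 6.476/(2·9.049) = 0.3578.
%OS = 100·exp(−πζ/√(1−ζ²)) = 30%.

30%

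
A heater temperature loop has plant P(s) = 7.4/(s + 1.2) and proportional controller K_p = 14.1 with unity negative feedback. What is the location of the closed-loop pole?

Closed-loop transfer function: T(s) = K_p·P(s)/(1 + K_p·P(s)) = 104.3/(s + 1.2 + 104.3) = 104.3/(s + 105.5).
The closed-loop pole is at s = −105.5.

s = -105.5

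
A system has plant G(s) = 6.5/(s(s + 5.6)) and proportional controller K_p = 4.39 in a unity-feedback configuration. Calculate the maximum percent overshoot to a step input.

14.5%

From 1 + K_pG(s) = 0: s² + 5.6s + 28.53 = 0 ⇒ ω_n = 5.342, ζ = 0.5242.
%OS = 100·exp(−πζ/√(1−ζ²)) = 100·exp(−π·0.5242/√0.7252) = 14.5%.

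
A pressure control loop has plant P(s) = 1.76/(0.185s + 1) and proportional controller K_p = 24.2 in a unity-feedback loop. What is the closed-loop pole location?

Closed loop: T(s) = K_p·P/(1+K_p·P) = 42.59/(0.185s + 1 + 42.59), with pole at s = −(1 + 42.59)/0.185 = −235.6.

s = -235.6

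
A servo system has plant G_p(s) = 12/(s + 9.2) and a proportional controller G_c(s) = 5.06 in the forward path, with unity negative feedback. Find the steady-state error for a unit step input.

The loop is type 0. Static position error constant K_pos = G_c(0)·G_p(0) = 5.06·1.304 = 6.6.
Steady-state error to a unit step: e_ss = 1/(1+K_pos) = 1/7.6 = 0.132.

0.132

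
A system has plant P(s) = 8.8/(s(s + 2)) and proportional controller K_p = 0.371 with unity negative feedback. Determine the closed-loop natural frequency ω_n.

ω_n = 1.81 rad/s

1 + K_p·P(s) = 0 gives s² + 2s + 3.265 = 0.
Matching s² + 2ζω_n s + ω_n²: ω_n = √3.265 = 1.807 rad/s and 2ζω_n = 2, so ζ = 2/(2·1.807) = 0.553.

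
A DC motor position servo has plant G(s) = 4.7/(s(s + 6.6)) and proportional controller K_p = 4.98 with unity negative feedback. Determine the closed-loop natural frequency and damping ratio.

With unity feedback the closed-loop characteristic equation is s² + 6.6s + 4.98·4.7 = s² + 6.6s + 23.41 = 0.
Matching s² + 2ζω_n s + ω_n²: ω_n = √23.41 = 4.838 rad/s and 2ζω_n = 6.6, so ζ = 6.6/(2·4.838) = 0.682.

ω_n = 4.84 rad/s, ζ = 0.682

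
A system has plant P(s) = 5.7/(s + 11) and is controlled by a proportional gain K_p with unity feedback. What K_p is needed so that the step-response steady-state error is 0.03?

For a type-0 loop with proportional control, e_ss = 1/(1 + K_p·P(0)).
P(0) = 0.5182. Require 1/(1 + K_p·0.5182) = 0.03, so 1 + 0.5182·K_p = 33.33.
K_p = (33.33 − 1)/0.5182 = 62.4.

K_p = 62.4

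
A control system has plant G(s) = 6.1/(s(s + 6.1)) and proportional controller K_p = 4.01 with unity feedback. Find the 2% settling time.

T_s ≈ 1.31 s

From 1 + K_pG(s) = 0: s² + 6.1s + 24.46 = 0 ⇒ ω_n = 4.946, ζ = 0.6167.
2% settling time T_s ≈ 4/(ζω_n) = 4/3.05 = 1.31 s.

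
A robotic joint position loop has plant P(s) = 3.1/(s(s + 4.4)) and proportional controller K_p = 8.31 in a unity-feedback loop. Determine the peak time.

T_p = 0.687 s

Closed-loop characteristic equation: s² + 4.4s + 25.76 = 0, so ω_n = 5.076 rad/s and ζ = 4.4/(2·5.076) = 0.4335.
Damped frequency ω_d = ω_n√(1−ζ²) = 4.574 rad/s, so peak time T_p = π/ω_d = 0.687 s.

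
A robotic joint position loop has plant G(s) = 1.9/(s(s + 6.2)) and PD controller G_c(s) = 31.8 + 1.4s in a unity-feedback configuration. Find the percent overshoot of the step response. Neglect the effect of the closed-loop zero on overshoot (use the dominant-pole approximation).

11.3%

Forward path: (31.8 + 1.4s)·1.9/(s(s+6.2)). The closed-loop characteristic equation is s² + (6.2 + 1.9·1.4)s + 1.9·31.8 = 0.
That is s² + 8.86s + 60.42 = 0, so ω_n = 7.773 rad/s and ζ = 8.86/(2·7.773) = 0.5699.
%OS = 100·exp(−πζ/√(1−ζ²)) = 11.3%.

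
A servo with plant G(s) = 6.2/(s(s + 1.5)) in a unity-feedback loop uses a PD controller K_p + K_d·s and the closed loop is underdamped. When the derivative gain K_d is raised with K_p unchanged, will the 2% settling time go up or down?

decrease

Characteristic equation s² + (1.5 + 6.2K_d)s + 6.2K_p = 0: raising K_d increases ζω_n = (1.5+6.2K_d)/2 while the loop stays underdamped, so T_s ≈ 4/(ζω_n) decreases.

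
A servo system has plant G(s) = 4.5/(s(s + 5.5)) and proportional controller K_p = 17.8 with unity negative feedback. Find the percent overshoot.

Closed-loop characteristic equation: s² + 5.5s + 80.1 = 0, so ω_n = 8.95 rad/s and ζ = 5.5/(2·8.95) = 0.3073.
%OS = 100·exp(−πζ/√(1−ζ²)) = 100·exp(−π·0.3073/√0.9056) = 36.3%.

36.3%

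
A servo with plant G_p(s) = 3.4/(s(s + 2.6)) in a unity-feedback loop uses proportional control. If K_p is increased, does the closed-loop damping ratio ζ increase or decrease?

decrease

ζ = 2.6/(2√(3.4K_p)); increasing K_p raises the denominator, so ζ falls.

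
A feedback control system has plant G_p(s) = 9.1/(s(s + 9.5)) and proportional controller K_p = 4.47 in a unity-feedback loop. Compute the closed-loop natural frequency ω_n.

ω_n = 6.38 rad/s

The closed-loop denominator is s(s+9.5) + 4.47·9.1 = s² + 9.5s + 40.68.
Matching s² + 2ζω_n s + ω_n²: ω_n = √40.68 = 6.378 rad/s and 2ζω_n = 9.5, so ζ = 9.5/(2·6.378) = 0.745.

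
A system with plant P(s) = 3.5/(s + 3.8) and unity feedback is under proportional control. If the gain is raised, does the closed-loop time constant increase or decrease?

decrease

The closed-loop bandwidth 3.8+K_p·3.5 grows with K_p, so τ shrinks.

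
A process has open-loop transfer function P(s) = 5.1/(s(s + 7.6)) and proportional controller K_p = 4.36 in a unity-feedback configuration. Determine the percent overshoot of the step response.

From 1 + K_pP(s) = 0: s² + 7.6s + 22.24 = 0 ⇒ ω_n = 4.716, ζ = 0.8059.
%OS = 100·exp(−πζ/√(1−ζ²)) = 100·exp(−π·0.8059/√0.3506) = 1.39%.

1.39%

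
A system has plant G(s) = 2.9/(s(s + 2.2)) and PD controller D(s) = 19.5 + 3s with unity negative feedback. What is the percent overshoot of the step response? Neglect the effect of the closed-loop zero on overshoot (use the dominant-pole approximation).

Forward path: (19.5 + 3s)·2.9/(s(s+2.2)). The closed-loop characteristic equation is s² + (2.2 + 2.9·3)s + 2.9·19.5 = 0.
That is s² + 10.9s + 56.55 = 0, so ω_n = 7.52 rad/s and ζ = 10.9/(2·7.52) = 0.7247.
%OS = 100·exp(−πζ/√(1−ζ²)) = 3.67%.

3.67%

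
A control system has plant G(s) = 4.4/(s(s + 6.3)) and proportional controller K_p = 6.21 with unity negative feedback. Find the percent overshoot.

Closed-loop characteristic equation: s² + 6.3s + 27.32 = 0, so ω_n = 5.227 rad/s and ζ = 6.3/(2·5.227) = 0.6026.
%OS = 100·exp(−πζ/√(1−ζ²)) = 100·exp(−π·0.6026/√0.6369) = 9.33%.

9.33%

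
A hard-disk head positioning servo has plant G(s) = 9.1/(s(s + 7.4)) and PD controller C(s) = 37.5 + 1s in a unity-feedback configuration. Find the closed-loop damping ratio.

Forward path: (37.5 + 1s)·9.1/(s(s+7.4)). The closed-loop characteristic equation is s² + (7.4 + 9.1·1)s + 9.1·37.5 = 0.
That is s² + 16.5s + 341.2 = 0, so ω_n = 18.47 rad/s and ζ = 16.5/(2·18.47) = 0.4466.

ζ = 0.447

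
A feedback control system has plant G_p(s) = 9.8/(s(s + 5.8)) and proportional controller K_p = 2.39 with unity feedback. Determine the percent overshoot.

The closed-loop denominator s² + 5.8s + 23.42 gives ω_n = √23.42 = 4.84 and ζ = 5.8/(2ω_n) = 0.5992.
%OS = 100·exp(−πζ/√(1−ζ²)) = 100·exp(−π·0.5992/√0.6409) = 9.52%.

9.52%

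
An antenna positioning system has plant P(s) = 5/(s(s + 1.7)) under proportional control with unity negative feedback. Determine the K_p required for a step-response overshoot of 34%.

K_p = 1.37

From %OS = 100·exp(−πζ/√(1−ζ²)) = 34%, ζ = −ln(0.34)/√(π²+ln²(0.34)) = 0.3248.
Characteristic equation s² + 1.7s + 5K_p = 0 gives ζ = 1.7/(2√(5K_p)).
Setting ζ = 0.3248: √(5K_p) = 1.7/(2·0.3248) = 2.617, so K_p = 6.85/5 = 1.37.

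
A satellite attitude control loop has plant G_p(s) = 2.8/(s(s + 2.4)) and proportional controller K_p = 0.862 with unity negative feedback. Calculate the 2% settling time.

The closed-loop denominator s² + 2.4s + 2.414 gives ω_n = √2.414 = 1.554 and ζ = 2.4/(2ω_n) = 0.7724.
2% settling time T_s ≈ 4/(ζω_n) = 4/1.2 = 3.33 s.

T_s ≈ 3.33 s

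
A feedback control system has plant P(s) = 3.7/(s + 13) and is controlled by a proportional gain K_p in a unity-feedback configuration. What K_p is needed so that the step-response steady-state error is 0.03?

The loop is type 0, so e_ss(step) = 1/(1 + K_pos) with K_pos = K_p·P(0).
P(0) = 0.2846. Require 1/(1 + K_p·0.2846) = 0.03, so 1 + 0.2846·K_p = 33.33.
K_p = (33.33 − 1)/0.2846 = 114.

K_p = 114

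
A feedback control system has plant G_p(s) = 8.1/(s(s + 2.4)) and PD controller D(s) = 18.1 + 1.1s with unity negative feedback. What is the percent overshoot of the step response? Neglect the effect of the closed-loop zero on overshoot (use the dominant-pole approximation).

19%

Forward path: (18.1 + 1.1s)·8.1/(s(s+2.4)). The closed-loop characteristic equation is s² + (2.4 + 8.1·1.1)s + 8.1·18.1 = 0.
That is s² + 11.31s + 146.6 = 0, so ω_n = 12.11 rad/s and ζ = 11.31/(2·12.11) = 0.467.
%OS = 100·exp(−πζ/√(1−ζ²)) = 19%.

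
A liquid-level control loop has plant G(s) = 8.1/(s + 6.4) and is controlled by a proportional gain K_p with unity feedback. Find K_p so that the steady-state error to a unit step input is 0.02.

Steady-state error for a unit step on this type-0 loop is 1/(1 + K_p·G(0)).
G(0) = 1.266. Require 1/(1 + K_p·1.266) = 0.02, so 1 + 1.266·K_p = 50.
K_p = (50 − 1)/1.266 = 38.7.

K_p = 38.7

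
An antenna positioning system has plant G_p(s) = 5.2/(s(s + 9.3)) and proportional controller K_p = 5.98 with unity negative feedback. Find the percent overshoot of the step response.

0.868%

Closed-loop characteristic equation: s² + 9.3s + 31.1 = 0, so ω_n = 5.576 rad/s and ζ = 9.3/(2·5.576) = 0.8339.
%OS = 100·exp(−πζ/√(1−ζ²)) = 100·exp(−π·0.8339/√0.3047) = 0.868%.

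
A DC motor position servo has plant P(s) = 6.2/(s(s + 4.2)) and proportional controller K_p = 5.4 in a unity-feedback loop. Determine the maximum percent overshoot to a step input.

The closed-loop denominator s² + 4.2s + 33.48 gives ω_n = √33.48 = 5.786 and ζ = 4.2/(2ω_n) = 0.3629.
%OS = 100·exp(−πζ/√(1−ζ²)) = 100·exp(−π·0.3629/√0.8683) = 29.4%.

29.4%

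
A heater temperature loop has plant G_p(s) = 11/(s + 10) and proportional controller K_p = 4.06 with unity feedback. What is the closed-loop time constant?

Closed-loop transfer function: T(s) = K_p·G_p(s)/(1 + K_p·G_p(s)) = 44.66/(s + 10 + 44.66) = 44.66/(s + 54.66).
Time constant τ = 1/54.66 = 0.0183 s.

τ = 0.0183 s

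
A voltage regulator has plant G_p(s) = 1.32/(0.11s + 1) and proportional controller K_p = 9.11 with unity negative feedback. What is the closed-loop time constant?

Closed loop: T(s) = K_p·G_p/(1+K_p·G_p) = 12.03/(0.11s + 1 + 12.03), with pole at s = −(1 + 12.03)/0.11 = −118.4.
Closed-loop time constant τ = 1/118.4 = 0.00845 s.

τ = 0.00845 s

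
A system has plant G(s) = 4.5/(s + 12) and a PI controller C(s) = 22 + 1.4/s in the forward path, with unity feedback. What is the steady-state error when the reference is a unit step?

0

The open loop C(s)G(s) has a pole at the origin (type 1), so the static position error constant is infinite and e_ss = 1/(1+∞) = 0.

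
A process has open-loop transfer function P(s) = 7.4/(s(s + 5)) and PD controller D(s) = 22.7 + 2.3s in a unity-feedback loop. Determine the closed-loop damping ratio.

ζ = 0.849

Forward path: (22.7 + 2.3s)·7.4/(s(s+5)). The closed-loop characteristic equation is s² + (5 + 7.4·2.3)s + 7.4·22.7 = 0.
That is s² + 22.02s + 168 = 0, so ω_n = 12.96 rad/s and ζ = 22.02/(2·12.96) = 0.8495.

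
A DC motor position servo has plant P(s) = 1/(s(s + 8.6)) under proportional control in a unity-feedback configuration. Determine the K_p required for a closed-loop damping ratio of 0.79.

K_p = 29.6

Closed-loop characteristic equation: s² + 8.6s + K_p·1 = 0.
So ω_n = √(1K_p) and 2ζω_n = 8.6, giving ζ = 8.6/(2√(1K_p)).
Setting ζ = 0.79: √(1K_p) = 8.6/(2·0.79) = 5.443, so K_p = 29.63/1 = 29.6.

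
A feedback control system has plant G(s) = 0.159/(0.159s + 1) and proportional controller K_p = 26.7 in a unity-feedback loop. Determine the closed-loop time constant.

τ = 0.0303 s

Closed loop: T(s) = K_p·G/(1+K_p·G) = 4.245/(0.159s + 1 + 4.245), with pole at s = −(1 + 4.245)/0.159 = −32.99.
Closed-loop time constant τ = 1/32.99 = 0.0303 s.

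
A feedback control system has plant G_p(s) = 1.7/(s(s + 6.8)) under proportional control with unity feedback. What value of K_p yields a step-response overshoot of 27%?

K_p = 45.9

From %OS = 100·exp(−πζ/√(1−ζ²)) = 27%, ζ = −ln(0.27)/√(π²+ln²(0.27)) = 0.3847.
Characteristic equation s² + 6.8s + 1.7K_p = 0 gives ζ = 6.8/(2√(1.7K_p)).
Setting ζ = 0.3847: √(1.7K_p) = 6.8/(2·0.3847) = 8.838, so K_p = 78.11/1.7 = 45.9.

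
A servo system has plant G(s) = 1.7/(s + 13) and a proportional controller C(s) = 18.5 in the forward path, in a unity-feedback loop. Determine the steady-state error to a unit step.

The loop is type 0. Static position error constant K_pos = C(0)·G(0) = 18.5·0.1308 = 2.419.
Steady-state error to a unit step: e_ss = 1/(1+K_pos) = 1/3.419 = 0.292.

0.292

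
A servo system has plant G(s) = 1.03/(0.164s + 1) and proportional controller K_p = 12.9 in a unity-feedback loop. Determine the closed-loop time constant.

τ = 0.0115 s

Closed loop: T(s) = K_p·G/(1+K_p·G) = 13.29/(0.164s + 1 + 13.29), with pole at s = −(1 + 13.29)/0.164 = −87.12.
Closed-loop time constant τ = 1/87.12 = 0.0115 s.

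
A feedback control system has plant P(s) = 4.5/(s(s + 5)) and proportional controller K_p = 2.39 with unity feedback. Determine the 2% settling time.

From 1 + K_pP(s) = 0: s² + 5s + 10.76 = 0 ⇒ ω_n = 3.279, ζ = 0.7623.
2% settling time T_s ≈ 4/(ζω_n) = 4/2.5 = 1.6 s.

T_s ≈ 1.6 s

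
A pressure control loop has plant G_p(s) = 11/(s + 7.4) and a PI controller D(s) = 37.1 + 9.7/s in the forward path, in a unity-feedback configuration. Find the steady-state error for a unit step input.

The open loop D(s)G_p(s) has a pole at the origin (type 1), so the static position error constant is infinite and e_ss = 1/(1+∞) = 0.

0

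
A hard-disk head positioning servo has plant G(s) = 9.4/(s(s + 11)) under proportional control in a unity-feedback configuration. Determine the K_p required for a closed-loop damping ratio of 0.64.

Closed-loop characteristic equation: s² + 11s + K_p·9.4 = 0.
So ω_n = √(9.4K_p) and 2ζω_n = 11, giving ζ = 11/(2√(9.4K_p)).
Setting ζ = 0.64: √(9.4K_p) = 11/(2·0.64) = 8.594, so K_p = 73.85/9.4 = 7.86.

K_p = 7.86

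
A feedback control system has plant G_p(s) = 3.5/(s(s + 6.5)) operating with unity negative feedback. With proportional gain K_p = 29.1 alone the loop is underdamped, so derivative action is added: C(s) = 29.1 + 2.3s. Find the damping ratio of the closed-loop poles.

Forward path: (29.1 + 2.3s)·3.5/(s(s+6.5)). The closed-loop characteristic equation is s² + (6.5 + 3.5·2.3)s + 3.5·29.1 = 0.
That is s² + 14.55s + 101.9 = 0, so ω_n = 10.09 rad/s and ζ = 14.55/(2·10.09) = 0.7209.

ζ = 0.721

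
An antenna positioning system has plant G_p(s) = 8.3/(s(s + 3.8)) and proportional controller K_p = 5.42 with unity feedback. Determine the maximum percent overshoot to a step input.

From 1 + K_pG_p(s) = 0: s² + 3.8s + 44.99 = 0 ⇒ ω_n = 6.707, ζ = 0.2833.
%OS = 100·exp(−πζ/√(1−ζ²)) = 100·exp(−π·0.2833/√0.9198) = 39.5%.

39.5%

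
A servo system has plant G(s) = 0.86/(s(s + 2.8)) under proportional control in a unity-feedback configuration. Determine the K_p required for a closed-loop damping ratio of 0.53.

K_p = 8.11

Closed-loop characteristic equation: s² + 2.8s + K_p·0.86 = 0.
So ω_n = √(0.86K_p) and 2ζω_n = 2.8, giving ζ = 2.8/(2√(0.86K_p)).
Setting ζ = 0.53: √(0.86K_p) = 2.8/(2·0.53) = 2.642, so K_p = 6.978/0.86 = 8.11.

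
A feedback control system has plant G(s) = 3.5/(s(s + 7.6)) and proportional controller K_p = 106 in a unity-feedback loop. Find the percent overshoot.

From 1 + K_pG(s) = 0: s² + 7.6s + 371 = 0 ⇒ ω_n = 19.26, ζ = 0.1973.
%OS = 100·exp(−πζ/√(1−ζ²)) = 100·exp(−π·0.1973/√0.9611) = 53.1%.

53.1%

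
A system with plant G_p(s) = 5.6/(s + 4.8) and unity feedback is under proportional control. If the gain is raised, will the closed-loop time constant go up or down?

decrease

Closed-loop pole is at s = −(4.8+K_p·5.6); larger K_p moves it further left, so τ = 1/(4.8+K_p·5.6) decreases.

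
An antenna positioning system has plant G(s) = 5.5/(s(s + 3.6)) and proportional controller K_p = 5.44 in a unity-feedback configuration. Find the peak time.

Closed-loop characteristic equation: s² + 3.6s + 29.92 = 0, so ω_n = 5.47 rad/s and ζ = 3.6/(2·5.47) = 0.3291.
Damped frequency ω_d = ω_n√(1−ζ²) = 5.165 rad/s, so peak time T_p = π/ω_d = 0.608 s.

T_p = 0.608 s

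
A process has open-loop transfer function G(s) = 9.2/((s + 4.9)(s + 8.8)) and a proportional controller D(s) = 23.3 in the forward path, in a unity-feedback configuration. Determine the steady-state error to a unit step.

The loop is type 0. Static position error constant K_pos = D(0)·G(0) = 23.3·0.2134 = 4.971.
Steady-state error to a unit step: e_ss = 1/(1+K_pos) = 1/5.971 = 0.167.

0.167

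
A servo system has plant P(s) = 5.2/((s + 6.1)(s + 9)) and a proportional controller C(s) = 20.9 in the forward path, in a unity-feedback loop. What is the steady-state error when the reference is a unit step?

The loop is type 0. Static position error constant K_pos = C(0)·P(0) = 20.9·0.09472 = 1.98.
Steady-state error to a unit step: e_ss = 1/(1+K_pos) = 1/2.98 = 0.336.

0.336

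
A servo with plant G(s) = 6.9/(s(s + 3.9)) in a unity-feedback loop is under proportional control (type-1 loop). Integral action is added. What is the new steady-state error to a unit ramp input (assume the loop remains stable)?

The integrator raises the loop to type 2, so K_v → ∞ and e_ss to a ramp is zero.

0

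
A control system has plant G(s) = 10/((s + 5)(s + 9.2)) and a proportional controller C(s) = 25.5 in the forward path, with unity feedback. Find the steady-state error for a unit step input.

The loop is type 0. Static position error constant K_pos = C(0)·G(0) = 25.5·0.2174 = 5.543.
Steady-state error to a unit step: e_ss = 1/(1+K_pos) = 1/6.543 = 0.153.

0.153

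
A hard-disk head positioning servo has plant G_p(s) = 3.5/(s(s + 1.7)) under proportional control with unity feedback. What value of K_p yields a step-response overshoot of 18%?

K_p = 0.899

From %OS = 100·exp(−πζ/√(1−ζ²)) = 18%, ζ = −ln(0.18)/√(π²+ln²(0.18)) = 0.4791.
Characteristic equation s² + 1.7s + 3.5K_p = 0 gives ζ = 1.7/(2√(3.5K_p)).
Setting ζ = 0.4791: √(3.5K_p) = 1.7/(2·0.4791) = 1.774, so K_p = 3.147/3.5 = 0.899.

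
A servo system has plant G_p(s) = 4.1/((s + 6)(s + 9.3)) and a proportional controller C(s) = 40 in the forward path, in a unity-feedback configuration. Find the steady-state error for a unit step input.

The loop is type 0. Static position error constant K_pos = C(0)·G_p(0) = 40·0.07348 = 2.939.
Steady-state error to a unit step: e_ss = 1/(1+K_pos) = 1/3.939 = 0.254.

0.254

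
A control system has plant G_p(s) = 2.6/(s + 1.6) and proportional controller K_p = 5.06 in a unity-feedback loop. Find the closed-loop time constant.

τ = 0.0678 s

Closed-loop transfer function: T(s) = K_p·G_p(s)/(1 + K_p·G_p(s)) = 13.16/(s + 1.6 + 13.16) = 13.16/(s + 14.76).
Time constant τ = 1/14.76 = 0.0678 s.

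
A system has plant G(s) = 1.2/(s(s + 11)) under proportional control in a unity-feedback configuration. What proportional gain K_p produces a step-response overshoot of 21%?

K_p = 127

From %OS = 100·exp(−πζ/√(1−ζ²)) = 21%, ζ = −ln(0.21)/√(π²+ln²(0.21)) = 0.4449.
Characteristic equation s² + 11s + 1.2K_p = 0 gives ζ = 11/(2√(1.2K_p)).
Setting ζ = 0.4449: √(1.2K_p) = 11/(2·0.4449) = 12.36, so K_p = 152.8/1.2 = 127.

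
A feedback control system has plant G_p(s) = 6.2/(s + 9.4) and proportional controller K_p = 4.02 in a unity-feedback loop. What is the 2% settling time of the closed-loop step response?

Closed-loop transfer function: T(s) = K_p·G_p(s)/(1 + K_p·G_p(s)) = 24.92/(s + 9.4 + 24.92) = 24.92/(s + 34.32).
Time constant τ = 1/34.32 = 0.02913 s, so the 2% settling time is about 4τ = 0.117 s.

T_s ≈ 0.117 s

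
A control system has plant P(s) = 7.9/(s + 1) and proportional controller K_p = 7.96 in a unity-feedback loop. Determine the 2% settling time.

T_s ≈ 0.0626 s

Closed-loop transfer function: T(s) = K_p·P(s)/(1 + K_p·P(s)) = 62.88/(s + 1 + 62.88) = 62.88/(s + 63.88).
Time constant τ = 1/63.88 = 0.01565 s, so the 2% settling time is about 4τ = 0.0626 s.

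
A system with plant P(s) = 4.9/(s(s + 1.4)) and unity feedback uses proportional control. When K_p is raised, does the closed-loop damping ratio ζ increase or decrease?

ζ = 1.4/(2√(4.9K_p)); increasing K_p raises the denominator, so ζ falls.

decrease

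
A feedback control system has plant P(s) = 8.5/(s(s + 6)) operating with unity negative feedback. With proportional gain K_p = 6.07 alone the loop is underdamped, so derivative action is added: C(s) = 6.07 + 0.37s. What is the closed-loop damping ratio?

Forward path: (6.07 + 0.37s)·8.5/(s(s+6)). The closed-loop characteristic equation is s² + (6 + 8.5·0.37)s + 8.5·6.07 = 0.
That is s² + 9.145s + 51.59 = 0, so ω_n = 7.183 rad/s and ζ = 9.145/(2·7.183) = 0.6366.

ζ = 0.637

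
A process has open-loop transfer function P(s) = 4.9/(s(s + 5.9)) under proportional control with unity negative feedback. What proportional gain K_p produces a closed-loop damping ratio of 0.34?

Closed-loop characteristic equation: s² + 5.9s + K_p·4.9 = 0.
So ω_n = √(4.9K_p) and 2ζω_n = 5.9, giving ζ = 5.9/(2√(4.9K_p)).
Setting ζ = 0.34: √(4.9K_p) = 5.9/(2·0.34) = 8.676, so K_p = 75.28/4.9 = 15.4.

K_p = 15.4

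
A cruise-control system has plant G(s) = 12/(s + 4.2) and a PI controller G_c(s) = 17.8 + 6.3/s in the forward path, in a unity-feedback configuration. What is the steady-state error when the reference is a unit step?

0

The open loop G_c(s)G(s) has a pole at the origin (type 1), so the static position error constant is infinite and e_ss = 1/(1+∞) = 0.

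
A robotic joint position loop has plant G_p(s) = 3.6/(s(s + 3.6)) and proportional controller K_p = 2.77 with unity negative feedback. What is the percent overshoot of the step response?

11.3%

The closed-loop denominator s² + 3.6s + 9.972 gives ω_n = √9.972 = 3.158 and ζ = 3.6/(2ω_n) = 0.57.
%OS = 100·exp(−πζ/√(1−ζ²)) = 100·exp(−π·0.57/√0.6751) = 11.3%.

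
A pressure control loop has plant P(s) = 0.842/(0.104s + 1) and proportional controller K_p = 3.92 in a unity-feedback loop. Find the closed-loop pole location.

Closed loop: T(s) = K_p·P/(1+K_p·P) = 3.301/(0.104s + 1 + 3.301), with pole at s = −(1 + 3.301)/0.104 = −41.35.

s = -41.35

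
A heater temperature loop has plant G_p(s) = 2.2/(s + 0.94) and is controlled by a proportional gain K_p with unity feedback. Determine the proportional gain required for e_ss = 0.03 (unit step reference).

For a type-0 loop with proportional control, e_ss = 1/(1 + K_p·G_p(0)).
G_p(0) = 2.34. Require 1/(1 + K_p·2.34) = 0.03, so 1 + 2.34·K_p = 33.33.
K_p = (33.33 − 1)/2.34 = 13.8.

K_p = 13.8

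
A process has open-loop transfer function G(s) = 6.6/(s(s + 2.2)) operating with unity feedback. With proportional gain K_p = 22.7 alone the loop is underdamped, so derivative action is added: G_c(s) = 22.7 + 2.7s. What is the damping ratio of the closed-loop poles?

ζ = 0.818

Forward path: (22.7 + 2.7s)·6.6/(s(s+2.2)). The closed-loop characteristic equation is s² + (2.2 + 6.6·2.7)s + 6.6·22.7 = 0.
That is s² + 20.02s + 149.8 = 0, so ω_n = 12.24 rad/s and ζ = 20.02/(2·12.24) = 0.8178.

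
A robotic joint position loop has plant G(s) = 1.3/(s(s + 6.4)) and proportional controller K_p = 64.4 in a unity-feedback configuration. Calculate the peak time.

From 1 + K_pG(s) = 0: s² + 6.4s + 83.72 = 0 ⇒ ω_n = 9.15, ζ = 0.3497.
Damped frequency ω_d = ω_n√(1−ζ²) = 8.572 rad/s, so peak time T_p = π/ω_d = 0.366 s.

T_p = 0.366 s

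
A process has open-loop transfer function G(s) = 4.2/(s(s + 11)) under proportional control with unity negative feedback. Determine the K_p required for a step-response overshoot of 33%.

From %OS = 100·exp(−πζ/√(1−ζ²)) = 33%, ζ = −ln(0.33)/√(π²+ln²(0.33)) = 0.3328.
Characteristic equation s² + 11s + 4.2K_p = 0 gives ζ = 11/(2√(4.2K_p)).
Setting ζ = 0.3328: √(4.2K_p) = 11/(2·0.3328) = 16.53, so K_p = 273.1/4.2 = 65.

K_p = 65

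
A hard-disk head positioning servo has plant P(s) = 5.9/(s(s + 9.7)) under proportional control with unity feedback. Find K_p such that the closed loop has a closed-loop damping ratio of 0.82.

Closed-loop characteristic equation: s² + 9.7s + K_p·5.9 = 0.
So ω_n = √(5.9K_p) and 2ζω_n = 9.7, giving ζ = 9.7/(2√(5.9K_p)).
Setting ζ = 0.82: √(5.9K_p) = 9.7/(2·0.82) = 5.915, so K_p = 34.98/5.9 = 5.93.

K_p = 5.93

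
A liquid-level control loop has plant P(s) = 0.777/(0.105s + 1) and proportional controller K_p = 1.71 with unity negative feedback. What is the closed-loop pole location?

Closed loop: T(s) = K_p·P/(1+K_p·P) = 1.329/(0.105s + 1 + 1.329), with pole at s = −(1 + 1.329)/0.105 = −22.18.

s = -22.18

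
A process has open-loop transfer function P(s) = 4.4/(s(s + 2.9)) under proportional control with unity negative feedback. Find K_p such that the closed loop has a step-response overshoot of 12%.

From %OS = 100·exp(−πζ/√(1−ζ²)) = 12%, ζ = −ln(0.12)/√(π²+ln²(0.12)) = 0.5594.
Characteristic equation s² + 2.9s + 4.4K_p = 0 gives ζ = 2.9/(2√(4.4K_p)).
Setting ζ = 0.5594: √(4.4K_p) = 2.9/(2·0.5594) = 2.592, so K_p = 6.718/4.4 = 1.53.

K_p = 1.53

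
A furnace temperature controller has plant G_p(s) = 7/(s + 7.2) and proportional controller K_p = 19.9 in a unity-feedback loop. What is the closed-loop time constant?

Closed-loop transfer function: T(s) = K_p·G_p(s)/(1 + K_p·G_p(s)) = 139.3/(s + 7.2 + 139.3) = 139.3/(s + 146.5).
Time constant τ = 1/146.5 = 0.00683 s.

τ = 0.00683 s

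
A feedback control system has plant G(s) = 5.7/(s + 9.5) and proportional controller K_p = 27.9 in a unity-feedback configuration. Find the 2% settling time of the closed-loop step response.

T_s ≈ 0.0237 s

Closed-loop transfer function: T(s) = K_p·G(s)/(1 + K_p·G(s)) = 159/(s + 9.5 + 159) = 159/(s + 168.5).
Time constant τ = 1/168.5 = 0.005934 s, so the 2% settling time is about 4τ = 0.0237 s.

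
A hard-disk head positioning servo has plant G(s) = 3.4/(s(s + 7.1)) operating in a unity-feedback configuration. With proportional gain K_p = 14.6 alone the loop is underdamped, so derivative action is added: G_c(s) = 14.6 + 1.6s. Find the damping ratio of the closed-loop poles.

ζ = 0.89

Forward path: (14.6 + 1.6s)·3.4/(s(s+7.1)). The closed-loop characteristic equation is s² + (7.1 + 3.4·1.6)s + 3.4·14.6 = 0.
That is s² + 12.54s + 49.64 = 0, so ω_n = 7.046 rad/s and ζ = 12.54/(2·7.046) = 0.8899.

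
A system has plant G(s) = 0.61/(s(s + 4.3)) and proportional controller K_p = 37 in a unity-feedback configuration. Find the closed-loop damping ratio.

With unity feedback the closed-loop characteristic equation is s² + 4.3s + 37·0.61 = s² + 4.3s + 22.57 = 0.
Matching s² + 2ζω_n s + ω_n²: ω_n = √22.57 = 4.751 rad/s and 2ζω_n = 4.3, so ζ = 4.3/(2·4.751) = 0.453.

ζ = 0.453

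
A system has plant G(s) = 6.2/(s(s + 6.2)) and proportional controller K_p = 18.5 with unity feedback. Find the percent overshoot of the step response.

The closed-loop denominator s² + 6.2s + 114.7 gives ω_n = √114.7 = 10.71 and ζ = 6.2/(2ω_n) = 0.2895.
%OS = 100·exp(−πζ/√(1−ζ²)) = 100·exp(−π·0.2895/√0.9162) = 38.7%.

38.7%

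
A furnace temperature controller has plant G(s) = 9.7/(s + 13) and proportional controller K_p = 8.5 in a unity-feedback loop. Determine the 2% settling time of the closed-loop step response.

T_s ≈ 0.0419 s

Closed-loop transfer function: T(s) = K_p·G(s)/(1 + K_p·G(s)) = 82.45/(s + 13 + 82.45) = 82.45/(s + 95.45).
Time constant τ = 1/95.45 = 0.01048 s, so the 2% settling time is about 4τ = 0.0419 s.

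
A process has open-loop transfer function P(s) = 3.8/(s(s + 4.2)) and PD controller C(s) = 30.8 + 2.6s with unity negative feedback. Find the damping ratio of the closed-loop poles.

Forward path: (30.8 + 2.6s)·3.8/(s(s+4.2)). The closed-loop characteristic equation is s² + (4.2 + 3.8·2.6)s + 3.8·30.8 = 0.
That is s² + 14.08s + 117 = 0, so ω_n = 10.82 rad/s and ζ = 14.08/(2·10.82) = 0.6507.

ζ = 0.651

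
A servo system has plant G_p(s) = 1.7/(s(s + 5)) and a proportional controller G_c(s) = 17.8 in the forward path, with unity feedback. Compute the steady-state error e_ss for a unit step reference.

0

The open loop G_c(s)G_p(s) has a pole at the origin (type 1), so the static position error constant is infinite and e_ss = 1/(1+∞) = 0.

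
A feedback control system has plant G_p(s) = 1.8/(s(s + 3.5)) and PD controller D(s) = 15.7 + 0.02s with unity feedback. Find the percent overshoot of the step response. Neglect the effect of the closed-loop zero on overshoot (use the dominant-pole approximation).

33%

Forward path: (15.7 + 0.02s)·1.8/(s(s+3.5)). The closed-loop characteristic equation is s² + (3.5 + 1.8·0.02)s + 1.8·15.7 = 0.
That is s² + 3.536s + 28.26 = 0, so ω_n = 5.316 rad/s and ζ = 3.536/(2·5.316) = 0.3326.
%OS = 100·exp(−πζ/√(1−ζ²)) = 33%.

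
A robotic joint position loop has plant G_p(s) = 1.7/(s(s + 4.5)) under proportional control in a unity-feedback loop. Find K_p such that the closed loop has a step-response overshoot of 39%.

K_p = 36.1

From %OS = 100·exp(−πζ/√(1−ζ²)) = 39%, ζ = −ln(0.39)/√(π²+ln²(0.39)) = 0.2871.
Characteristic equation s² + 4.5s + 1.7K_p = 0 gives ζ = 4.5/(2√(1.7K_p)).
Setting ζ = 0.2871: √(1.7K_p) = 4.5/(2·0.2871) = 7.837, so K_p = 61.42/1.7 = 36.1.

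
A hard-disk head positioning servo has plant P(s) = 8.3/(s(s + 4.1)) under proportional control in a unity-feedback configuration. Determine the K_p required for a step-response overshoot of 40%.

K_p = 6.46

From %OS = 100·exp(−πζ/√(1−ζ²)) = 40%, ζ = −ln(0.4)/√(π²+ln²(0.4)) = 0.28.
Characteristic equation s² + 4.1s + 8.3K_p = 0 gives ζ = 4.1/(2√(8.3K_p)).
Setting ζ = 0.28: √(8.3K_p) = 4.1/(2·0.28) = 7.321, so K_p = 53.6/8.3 = 6.46.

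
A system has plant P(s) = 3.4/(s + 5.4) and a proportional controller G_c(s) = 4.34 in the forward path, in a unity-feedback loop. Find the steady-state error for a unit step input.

The loop is type 0. Static position error constant K_pos = G_c(0)·P(0) = 4.34·0.6296 = 2.733.
Steady-state error to a unit step: e_ss = 1/(1+K_pos) = 1/3.733 = 0.268.

0.268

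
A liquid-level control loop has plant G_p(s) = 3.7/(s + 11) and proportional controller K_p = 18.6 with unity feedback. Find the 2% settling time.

Closed-loop transfer function: T(s) = K_p·G_p(s)/(1 + K_p·G_p(s)) = 68.82/(s + 11 + 68.82) = 68.82/(s + 79.82).
Time constant τ = 1/79.82 = 0.01253 s, so the 2% settling time is about 4τ = 0.0501 s.

T_s ≈ 0.0501 s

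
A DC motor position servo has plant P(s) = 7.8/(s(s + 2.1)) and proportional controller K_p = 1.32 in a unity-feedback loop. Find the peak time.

The closed-loop denominator s² + 2.1s + 10.3 gives ω_n = √10.3 = 3.209 and ζ = 2.1/(2ω_n) = 0.3272.
Damped frequency ω_d = ω_n√(1−ζ²) = 3.032 rad/s, so peak time T_p = π/ω_d = 1.04 s.

T_p = 1.04 s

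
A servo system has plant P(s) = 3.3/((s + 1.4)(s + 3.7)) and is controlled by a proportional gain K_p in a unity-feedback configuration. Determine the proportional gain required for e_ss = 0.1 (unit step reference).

For a type-0 loop with proportional control, e_ss = 1/(1 + K_p·P(0)).
P(0) = 0.6371. Require 1/(1 + K_p·0.6371) = 0.1, so 1 + 0.6371·K_p = 10.
K_p = (10 − 1)/0.6371 = 14.1.

K_p = 14.1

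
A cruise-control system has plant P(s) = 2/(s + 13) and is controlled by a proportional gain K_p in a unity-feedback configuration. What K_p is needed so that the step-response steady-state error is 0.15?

Steady-state error for a unit step on this type-0 loop is 1/(1 + K_p·P(0)).
P(0) = 0.1538. Require 1/(1 + K_p·0.1538) = 0.15, so 1 + 0.1538·K_p = 6.667.
K_p = (6.667 − 1)/0.1538 = 36.8.

K_p = 36.8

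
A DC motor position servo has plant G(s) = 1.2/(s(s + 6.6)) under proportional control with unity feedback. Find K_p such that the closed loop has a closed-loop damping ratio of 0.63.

Closed-loop characteristic equation: s² + 6.6s + K_p·1.2 = 0.
So ω_n = √(1.2K_p) and 2ζω_n = 6.6, giving ζ = 6.6/(2√(1.2K_p)).
Setting ζ = 0.63: √(1.2K_p) = 6.6/(2·0.63) = 5.238, so K_p = 27.44/1.2 = 22.9.

K_p = 22.9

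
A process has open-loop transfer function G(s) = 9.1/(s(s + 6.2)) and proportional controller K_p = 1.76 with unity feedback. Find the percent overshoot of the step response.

From 1 + K_pG(s) = 0: s² + 6.2s + 16.02 = 0 ⇒ ω_n = 4.002, ζ = 0.7746.
%OS = 100·exp(−πζ/√(1−ζ²)) = 100·exp(−π·0.7746/√0.4) = 2.13%.

2.13%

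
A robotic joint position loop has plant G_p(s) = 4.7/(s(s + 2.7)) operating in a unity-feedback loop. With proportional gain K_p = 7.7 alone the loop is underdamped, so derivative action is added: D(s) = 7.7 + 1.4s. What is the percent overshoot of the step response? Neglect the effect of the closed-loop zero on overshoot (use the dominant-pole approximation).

Forward path: (7.7 + 1.4s)·4.7/(s(s+2.7)). The closed-loop characteristic equation is s² + (2.7 + 4.7·1.4)s + 4.7·7.7 = 0.
That is s² + 9.28s + 36.19 = 0, so ω_n = 6.016 rad/s and ζ = 9.28/(2·6.016) = 0.7713.
%OS = 100·exp(−πζ/√(1−ζ²)) = 2.22%.

2.22%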